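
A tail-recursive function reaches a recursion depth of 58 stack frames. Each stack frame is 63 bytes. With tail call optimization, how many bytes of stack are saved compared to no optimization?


Without TCO: 58 * 63 = 3654 bytes
With TCO: reuse 1 frame = 63 bytes
Savings = 3654 - 63 = 3591

3591


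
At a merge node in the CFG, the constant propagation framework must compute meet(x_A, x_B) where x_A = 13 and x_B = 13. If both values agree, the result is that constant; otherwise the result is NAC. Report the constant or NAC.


Meet operation: if both paths give the same constant, result is that constant; if they differ, result is NAC (not-a-constant).
Path A: 13, Path B: 13 -> equal
Result: constant -> 13

13


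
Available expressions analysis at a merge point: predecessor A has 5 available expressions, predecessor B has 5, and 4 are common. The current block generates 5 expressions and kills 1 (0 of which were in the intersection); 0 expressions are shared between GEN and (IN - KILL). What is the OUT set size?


IN = intersection of predecessors = 4
IN - KILL = 4 - 0 = 4
|OUT| = |GEN| + |IN - KILL| - |GEN ∩ (IN - KILL)| = 5 + 4 - 0 = 9

9


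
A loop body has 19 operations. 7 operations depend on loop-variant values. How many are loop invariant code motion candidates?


Invariant candidates = total - loop-dependent
= 19 - 7 = 12

12


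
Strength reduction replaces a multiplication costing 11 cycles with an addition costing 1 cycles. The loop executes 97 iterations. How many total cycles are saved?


Per-iteration saving = 11 - 1 = 10
Total saved = 97 * 10 = 970

970


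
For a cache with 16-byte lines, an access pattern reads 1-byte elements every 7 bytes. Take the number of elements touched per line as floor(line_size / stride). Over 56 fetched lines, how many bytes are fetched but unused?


Elements per line = floor(16 / 7) = 2
Bytes used per line = 2 * 1 = 2
Wasted per line = 16 - 2 = 14
Total wasted = 14 * 56 = 784

784


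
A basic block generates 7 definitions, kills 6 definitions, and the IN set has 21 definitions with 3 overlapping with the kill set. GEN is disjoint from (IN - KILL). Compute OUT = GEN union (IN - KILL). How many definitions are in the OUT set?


IN - KILL: 21 - 3 = 18 surviving definitions
OUT = GEN + surviving = 7 + 18 = 25

25


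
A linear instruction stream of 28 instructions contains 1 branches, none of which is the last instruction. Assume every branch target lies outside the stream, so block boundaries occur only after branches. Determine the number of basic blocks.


With no in-sequence branch targets, the leaders are the first instruction plus the instruction after each branch.
Number of basic blocks = branches + 1
= 1 + 1 = 2

2


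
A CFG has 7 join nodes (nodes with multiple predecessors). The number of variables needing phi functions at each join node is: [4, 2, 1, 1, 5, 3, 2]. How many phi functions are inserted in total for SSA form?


Total phi functions = sum of phi functions at each join node
= 4 + 2 + 1 + 1 + 5 + 3 + 2 = 18

18


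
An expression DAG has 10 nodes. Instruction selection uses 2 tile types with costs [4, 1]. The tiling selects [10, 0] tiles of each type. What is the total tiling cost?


Total cost = sum(count_i * cost_i)
= 10*4 + 0*1
= 40

40


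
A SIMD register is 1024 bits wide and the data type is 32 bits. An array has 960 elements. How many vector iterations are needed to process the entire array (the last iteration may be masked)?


Width = 1024 / 32 = 32 elements per vector op
Iterations = ceil(960 / 32) = 30

30


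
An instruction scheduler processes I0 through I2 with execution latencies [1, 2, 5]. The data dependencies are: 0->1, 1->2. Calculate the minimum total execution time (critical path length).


Compute longest path through dependency graph: dist(Ik) = max over predecessors of dist + latency(Ik).
dist(I0) = latency 1 = 1
dist(I1) = dist(I0) + 2 = 1 + 2 = 3
dist(I2) = dist(I1) + 5 = 3 + 5 = 8
Critical path = max dist = 8

8


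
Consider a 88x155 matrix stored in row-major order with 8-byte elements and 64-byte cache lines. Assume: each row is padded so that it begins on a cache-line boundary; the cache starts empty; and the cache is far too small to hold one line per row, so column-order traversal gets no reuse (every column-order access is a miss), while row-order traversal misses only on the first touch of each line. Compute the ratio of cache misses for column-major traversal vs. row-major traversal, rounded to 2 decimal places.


Each row occupies 155 * 8 = 1240 bytes and starts on a line boundary, so it spans ceil(1240 / 64) = 20 cache lines.
Row-major traversal misses (one per line touched): 88 * ceil(155 * 8 / 64) = 1760
Column-major traversal misses (no reuse, every access misses): 88 * 155 = 13640
Ratio = 13640 / 1760 = 7.75

7.75


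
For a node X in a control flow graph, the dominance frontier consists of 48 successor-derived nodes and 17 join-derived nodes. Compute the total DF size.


DF(X) = direct successor contributions + join point contributions
= 48 + 17 = 65

65


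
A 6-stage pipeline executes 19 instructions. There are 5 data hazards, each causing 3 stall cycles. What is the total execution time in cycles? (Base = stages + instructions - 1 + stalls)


Base cycles = 6 + 19 - 1 = 24
Total stalls = 5 * 3 = 15
Total = 24 + 15 = 39

39


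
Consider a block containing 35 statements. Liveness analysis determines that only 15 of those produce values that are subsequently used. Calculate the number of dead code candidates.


Dead code = total statements - live definitions
= 35 - 15 = 20

20


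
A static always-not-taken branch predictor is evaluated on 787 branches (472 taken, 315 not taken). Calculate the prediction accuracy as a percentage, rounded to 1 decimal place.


Predictor: always-not-taken
Correct predictions = 315
Accuracy = 315 / 787 * 100 = 40.0%

40.0


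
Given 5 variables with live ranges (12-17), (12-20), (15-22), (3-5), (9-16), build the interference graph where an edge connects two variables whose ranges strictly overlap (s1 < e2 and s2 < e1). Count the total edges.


Check all pairs for overlapping intervals.
Two intervals (s1,e1) and (s2,e2) overlap if s1 < e2 and s2 < e1.
v0 (12-17) vs v1..v4: overlaps v1, v2, v4 -> 3
v1 (12-20) vs v2..v4: overlaps v2, v4 -> 2
v2 (15-22) vs v3..v4: overlaps v4 -> 1
v3 (3-5) vs v4: overlaps none -> 0
Total overlapping pairs = 3 + 2 + 1 + 0 = 6

6


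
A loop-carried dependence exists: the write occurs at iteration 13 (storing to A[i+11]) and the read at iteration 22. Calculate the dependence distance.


Distance = read iteration - write iteration
= 22 - 13 = 9

9


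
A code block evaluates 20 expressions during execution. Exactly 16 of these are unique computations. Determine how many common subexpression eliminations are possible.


CSE count = total expressions - unique expressions
= 20 - 16 = 4

4


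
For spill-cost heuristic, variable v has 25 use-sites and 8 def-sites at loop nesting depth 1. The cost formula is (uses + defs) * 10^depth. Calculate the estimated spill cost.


uses + defs = 25 + 8 = 33
10^1 = 10
Spill cost = 33 * 10 = 330

330


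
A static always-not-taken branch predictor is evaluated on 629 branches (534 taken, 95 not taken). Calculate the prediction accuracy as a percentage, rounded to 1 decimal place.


Predictor: always-not-taken
Correct predictions = 95
Accuracy = 95 / 629 * 100 = 15.1%

15.1


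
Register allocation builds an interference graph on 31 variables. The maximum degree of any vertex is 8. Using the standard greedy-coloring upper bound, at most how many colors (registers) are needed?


Greedy coloring never needs more than (max_degree + 1) colors: when coloring a vertex, at most max_degree neighbors are already colored.
Upper bound = 8 + 1 = 9

9


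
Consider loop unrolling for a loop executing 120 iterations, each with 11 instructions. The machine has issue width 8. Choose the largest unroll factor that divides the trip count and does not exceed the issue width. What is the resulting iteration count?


Largest divisor of 120 <= 8 is 8
New iterations = 120 / 8 = 15

15


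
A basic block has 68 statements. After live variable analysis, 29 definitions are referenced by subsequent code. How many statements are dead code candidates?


Dead code = total statements - live definitions
= 68 - 29 = 39

39


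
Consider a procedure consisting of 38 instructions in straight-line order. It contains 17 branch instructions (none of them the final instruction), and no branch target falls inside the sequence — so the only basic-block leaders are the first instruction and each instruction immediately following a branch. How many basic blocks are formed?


With no in-sequence branch targets, the leaders are the first instruction plus the instruction after each branch.
Number of basic blocks = branches + 1
= 17 + 1 = 18

18


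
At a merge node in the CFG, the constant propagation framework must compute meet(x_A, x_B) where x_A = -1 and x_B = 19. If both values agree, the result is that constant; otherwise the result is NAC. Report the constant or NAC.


Meet operation: if both paths give the same constant, result is that constant; if they differ, result is NAC (not-a-constant).
Path A: -1, Path B: 19 -> differ
Result: not-a-constant -> NAC

NAC


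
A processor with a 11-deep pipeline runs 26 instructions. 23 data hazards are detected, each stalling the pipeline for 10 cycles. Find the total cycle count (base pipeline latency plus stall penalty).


Base cycles = 11 + 26 - 1 = 36
Total stalls = 23 * 10 = 230
Total = 36 + 230 = 266

266


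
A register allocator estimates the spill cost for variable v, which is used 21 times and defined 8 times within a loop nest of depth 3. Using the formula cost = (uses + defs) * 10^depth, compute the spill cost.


uses + defs = 21 + 8 = 29
10^3 = 1000
Spill cost = 29 * 1000 = 29000

29000


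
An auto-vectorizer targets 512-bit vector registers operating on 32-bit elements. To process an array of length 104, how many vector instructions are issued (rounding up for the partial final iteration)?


Width = 512 / 32 = 16 elements per vector op
Iterations = ceil(104 / 16) = 7

7


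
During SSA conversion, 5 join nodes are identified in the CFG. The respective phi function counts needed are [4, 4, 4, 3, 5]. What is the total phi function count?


Total phi functions = sum of phi functions at each join node
= 4 + 4 + 4 + 3 + 5 = 20

20


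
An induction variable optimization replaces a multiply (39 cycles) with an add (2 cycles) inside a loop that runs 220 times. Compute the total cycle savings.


Per-iteration saving = 39 - 2 = 37
Total saved = 220 * 37 = 8140

8140


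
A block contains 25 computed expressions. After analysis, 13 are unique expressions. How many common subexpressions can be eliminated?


CSE count = total expressions - unique expressions
= 25 - 13 = 12

12


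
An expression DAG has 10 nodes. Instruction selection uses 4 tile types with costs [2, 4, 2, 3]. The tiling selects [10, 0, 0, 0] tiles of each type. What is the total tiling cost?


Total cost = sum(count_i * cost_i)
= 10*2 + 0*4 + 0*2 + 0*3
= 20

20


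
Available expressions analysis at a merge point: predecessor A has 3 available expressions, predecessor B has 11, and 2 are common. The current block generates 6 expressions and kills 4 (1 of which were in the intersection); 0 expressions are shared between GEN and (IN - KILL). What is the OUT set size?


IN = intersection of predecessors = 2
IN - KILL = 2 - 1 = 1
|OUT| = |GEN| + |IN - KILL| - |GEN ∩ (IN - KILL)| = 6 + 1 - 0 = 7

7


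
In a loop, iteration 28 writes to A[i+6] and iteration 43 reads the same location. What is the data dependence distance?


Distance = read iteration - write iteration
= 43 - 28 = 15

15


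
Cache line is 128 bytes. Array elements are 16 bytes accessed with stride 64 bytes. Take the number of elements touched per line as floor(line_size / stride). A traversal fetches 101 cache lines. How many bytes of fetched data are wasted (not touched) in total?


Elements per line = floor(128 / 64) = 2
Bytes used per line = 2 * 16 = 32
Wasted per line = 128 - 32 = 96
Total wasted = 96 * 101 = 9696

9696


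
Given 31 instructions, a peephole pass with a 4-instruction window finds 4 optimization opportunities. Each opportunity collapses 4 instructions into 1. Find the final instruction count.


Each match removes 3 instructions.
Total removed = 4 * 3 = 12
Remaining = 31 - 12 = 19

19


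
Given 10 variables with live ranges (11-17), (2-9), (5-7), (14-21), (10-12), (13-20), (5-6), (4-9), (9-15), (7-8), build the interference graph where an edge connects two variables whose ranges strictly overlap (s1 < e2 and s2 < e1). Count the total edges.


Check all pairs for overlapping intervals.
Two intervals (s1,e1) and (s2,e2) overlap if s1 < e2 and s2 < e1.
v0 (11-17) vs v1..v9: overlaps v3, v4, v5, v8 -> 4
v1 (2-9) vs v2..v9: overlaps v2, v6, v7, v9 -> 4
v2 (5-7) vs v3..v9: overlaps v6, v7 -> 2
v3 (14-21) vs v4..v9: overlaps v5, v8 -> 2
v4 (10-12) vs v5..v9: overlaps v8 -> 1
v5 (13-20) vs v6..v9: overlaps v8 -> 1
v6 (5-6) vs v7..v9: overlaps v7 -> 1
v7 (4-9) vs v8..v9: overlaps v9 -> 1
v8 (9-15) vs v9: overlaps none -> 0
Total overlapping pairs = 4 + 4 + 2 + 2 + 1 + 1 + 1 + 1 + 0 = 16

16


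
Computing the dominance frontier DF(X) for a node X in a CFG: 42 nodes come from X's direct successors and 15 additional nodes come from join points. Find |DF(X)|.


DF(X) = direct successor contributions + join point contributions
= 42 + 15 = 57

57


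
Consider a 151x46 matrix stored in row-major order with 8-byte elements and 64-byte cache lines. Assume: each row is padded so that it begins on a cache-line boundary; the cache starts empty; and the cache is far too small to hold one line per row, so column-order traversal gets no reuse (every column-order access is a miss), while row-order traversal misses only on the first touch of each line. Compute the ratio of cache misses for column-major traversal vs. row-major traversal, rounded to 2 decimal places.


Each row occupies 46 * 8 = 368 bytes and starts on a line boundary, so it spans ceil(368 / 64) = 6 cache lines.
Row-major traversal misses (one per line touched): 151 * ceil(46 * 8 / 64) = 906
Column-major traversal misses (no reuse, every access misses): 151 * 46 = 6946
Ratio = 6946 / 906 = 7.67

7.67


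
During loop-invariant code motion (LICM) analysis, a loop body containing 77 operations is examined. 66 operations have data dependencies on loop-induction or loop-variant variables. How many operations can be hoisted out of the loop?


Invariant candidates = total - loop-dependent
= 77 - 66 = 11

11


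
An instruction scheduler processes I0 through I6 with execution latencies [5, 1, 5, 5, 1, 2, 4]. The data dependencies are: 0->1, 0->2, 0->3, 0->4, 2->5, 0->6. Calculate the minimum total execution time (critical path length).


Compute longest path through dependency graph: dist(Ik) = max over predecessors of dist + latency(Ik).
dist(I0) = latency 5 = 5
dist(I1) = dist(I0) + 1 = 5 + 1 = 6
dist(I2) = dist(I0) + 5 = 5 + 5 = 10
dist(I3) = dist(I0) + 5 = 5 + 5 = 10
dist(I4) = dist(I0) + 1 = 5 + 1 = 6
dist(I5) = dist(I2) + 2 = 10 + 2 = 12
dist(I6) = dist(I0) + 4 = 5 + 4 = 9
Critical path = max dist = 12

12


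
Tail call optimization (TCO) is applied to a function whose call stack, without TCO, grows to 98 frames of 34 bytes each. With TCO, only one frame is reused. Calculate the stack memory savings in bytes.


Without TCO: 98 * 34 = 3332 bytes
With TCO: reuse 1 frame = 34 bytes
Savings = 3332 - 34 = 3298

3298


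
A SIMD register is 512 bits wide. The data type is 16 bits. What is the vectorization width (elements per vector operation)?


Width = SIMD bits / data type bits
= 512 / 16 = 32

32


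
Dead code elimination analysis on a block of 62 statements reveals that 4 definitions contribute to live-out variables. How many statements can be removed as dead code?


Dead code = total statements - live definitions
= 62 - 4 = 58

58


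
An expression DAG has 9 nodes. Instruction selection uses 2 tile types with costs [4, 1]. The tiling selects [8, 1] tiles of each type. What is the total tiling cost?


Total cost = sum(count_i * cost_i)
= 8*4 + 1*1
= 33

33


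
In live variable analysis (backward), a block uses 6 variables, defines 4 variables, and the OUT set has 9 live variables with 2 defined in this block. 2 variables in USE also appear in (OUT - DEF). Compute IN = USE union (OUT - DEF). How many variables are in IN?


OUT - DEF: 9 - 2 = 7
|IN| = |USE| + |OUT - DEF| - |USE ∩ (OUT - DEF)| = 6 + 7 - 2 = 11

11


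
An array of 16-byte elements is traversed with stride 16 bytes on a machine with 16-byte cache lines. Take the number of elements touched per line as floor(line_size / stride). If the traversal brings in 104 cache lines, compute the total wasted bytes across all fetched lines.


Elements per line = floor(16 / 16) = 1
Bytes used per line = 1 * 16 = 16
Wasted per line = 16 - 16 = 0
Total wasted = 0 * 104 = 0

0


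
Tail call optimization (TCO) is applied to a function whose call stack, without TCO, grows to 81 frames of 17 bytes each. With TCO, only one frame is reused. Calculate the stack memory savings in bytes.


Without TCO: 81 * 17 = 1377 bytes
With TCO: reuse 1 frame = 17 bytes
Savings = 1377 - 17 = 1360

1360


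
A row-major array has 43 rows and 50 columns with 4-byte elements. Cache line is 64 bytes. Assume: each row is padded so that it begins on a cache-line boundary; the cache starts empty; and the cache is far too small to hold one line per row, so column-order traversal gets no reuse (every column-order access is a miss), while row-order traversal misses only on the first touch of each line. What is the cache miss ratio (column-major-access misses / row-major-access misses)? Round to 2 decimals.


Each row occupies 50 * 4 = 200 bytes and starts on a line boundary, so it spans ceil(200 / 64) = 4 cache lines.
Row-major traversal misses (one per line touched): 43 * ceil(50 * 4 / 64) = 172
Column-major traversal misses (no reuse, every access misses): 43 * 50 = 2150
Ratio = 2150 / 172 = 12.5

12.5


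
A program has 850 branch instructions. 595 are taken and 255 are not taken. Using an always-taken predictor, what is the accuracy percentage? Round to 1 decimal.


Predictor: always-taken
Correct predictions = 595
Accuracy = 595 / 850 * 100 = 70.0%

70.0


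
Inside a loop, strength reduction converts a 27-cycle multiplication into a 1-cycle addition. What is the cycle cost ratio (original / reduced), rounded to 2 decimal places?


Ratio = mult_cost / add_cost = 27 / 1 = 27.0

27.0


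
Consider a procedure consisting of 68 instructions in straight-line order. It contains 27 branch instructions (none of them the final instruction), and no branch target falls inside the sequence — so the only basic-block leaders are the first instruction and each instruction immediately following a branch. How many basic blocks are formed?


With no in-sequence branch targets, the leaders are the first instruction plus the instruction after each branch.
Number of basic blocks = branches + 1
= 27 + 1 = 28

28


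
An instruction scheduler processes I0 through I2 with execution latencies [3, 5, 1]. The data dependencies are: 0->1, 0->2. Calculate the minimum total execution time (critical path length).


Compute longest path through dependency graph: dist(Ik) = max over predecessors of dist + latency(Ik).
dist(I0) = latency 3 = 3
dist(I1) = dist(I0) + 5 = 3 + 5 = 8
dist(I2) = dist(I0) + 1 = 3 + 1 = 4
Critical path = max dist = 8

8


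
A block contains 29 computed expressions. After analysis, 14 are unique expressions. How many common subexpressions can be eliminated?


CSE count = total expressions - unique expressions
= 29 - 14 = 15

15


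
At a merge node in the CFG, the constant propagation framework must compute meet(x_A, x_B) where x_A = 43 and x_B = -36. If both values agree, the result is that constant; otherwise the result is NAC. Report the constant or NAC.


Meet operation: if both paths give the same constant, result is that constant; if they differ, result is NAC (not-a-constant).
Path A: 43, Path B: -36 -> differ
Result: not-a-constant -> NAC

NAC


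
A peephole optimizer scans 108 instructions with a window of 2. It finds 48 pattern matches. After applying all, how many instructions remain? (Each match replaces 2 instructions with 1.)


Each match removes 1 instructions.
Total removed = 48 * 1 = 48
Remaining = 108 - 48 = 60

60


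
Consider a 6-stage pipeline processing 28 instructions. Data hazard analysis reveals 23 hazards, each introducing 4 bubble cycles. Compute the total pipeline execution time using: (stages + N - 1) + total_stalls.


Base cycles = 6 + 28 - 1 = 33
Total stalls = 23 * 4 = 92
Total = 33 + 92 = 125

125


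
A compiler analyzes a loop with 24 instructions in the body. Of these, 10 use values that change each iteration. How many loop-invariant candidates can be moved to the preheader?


Invariant candidates = total - loop-dependent
= 24 - 10 = 14

14


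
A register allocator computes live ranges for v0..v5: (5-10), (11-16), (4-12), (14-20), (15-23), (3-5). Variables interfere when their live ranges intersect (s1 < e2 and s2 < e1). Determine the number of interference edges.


Check all pairs for overlapping intervals.
Two intervals (s1,e1) and (s2,e2) overlap if s1 < e2 and s2 < e1.
v0 (5-10) vs v1..v5: overlaps v2 -> 1
v1 (11-16) vs v2..v5: overlaps v2, v3, v4 -> 3
v2 (4-12) vs v3..v5: overlaps v5 -> 1
v3 (14-20) vs v4..v5: overlaps v4 -> 1
v4 (15-23) vs v5: overlaps none -> 0
Total overlapping pairs = 1 + 3 + 1 + 1 + 0 = 6

6


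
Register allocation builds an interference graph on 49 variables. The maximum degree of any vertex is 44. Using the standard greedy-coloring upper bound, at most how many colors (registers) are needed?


Greedy coloring never needs more than (max_degree + 1) colors: when coloring a vertex, at most max_degree neighbors are already colored.
Upper bound = 44 + 1 = 45

45


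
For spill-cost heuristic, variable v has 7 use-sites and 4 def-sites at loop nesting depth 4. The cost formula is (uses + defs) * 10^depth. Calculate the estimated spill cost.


uses + defs = 7 + 4 = 11
10^4 = 10000
Spill cost = 11 * 10000 = 110000

110000


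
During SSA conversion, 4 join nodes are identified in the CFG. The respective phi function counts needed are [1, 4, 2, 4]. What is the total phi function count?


Total phi functions = sum of phi functions at each join node
= 1 + 4 + 2 + 4 = 11

11


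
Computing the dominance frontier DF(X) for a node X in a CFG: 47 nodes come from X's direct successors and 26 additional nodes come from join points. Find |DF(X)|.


DF(X) = direct successor contributions + join point contributions
= 47 + 26 = 73

73


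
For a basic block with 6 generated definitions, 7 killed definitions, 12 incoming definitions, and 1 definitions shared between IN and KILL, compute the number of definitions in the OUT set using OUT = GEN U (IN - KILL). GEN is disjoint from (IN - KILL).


IN - KILL: 12 - 1 = 11 surviving definitions
OUT = GEN + surviving = 6 + 11 = 17

17


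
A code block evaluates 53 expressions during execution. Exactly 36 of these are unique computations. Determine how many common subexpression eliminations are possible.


CSE count = total expressions - unique expressions
= 53 - 36 = 17

17


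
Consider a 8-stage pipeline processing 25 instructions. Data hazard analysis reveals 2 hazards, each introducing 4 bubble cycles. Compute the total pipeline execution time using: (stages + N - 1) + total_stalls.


Base cycles = 8 + 25 - 1 = 32
Total stalls = 2 * 4 = 8
Total = 32 + 8 = 40

40


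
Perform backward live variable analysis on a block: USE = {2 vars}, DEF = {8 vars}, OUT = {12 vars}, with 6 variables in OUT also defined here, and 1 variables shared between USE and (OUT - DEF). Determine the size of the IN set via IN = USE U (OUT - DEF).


OUT - DEF: 12 - 6 = 6
|IN| = |USE| + |OUT - DEF| - |USE ∩ (OUT - DEF)| = 2 + 6 - 1 = 7

7


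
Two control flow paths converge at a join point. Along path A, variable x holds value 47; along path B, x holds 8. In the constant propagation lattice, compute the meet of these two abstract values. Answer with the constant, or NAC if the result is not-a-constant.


Meet operation: if both paths give the same constant, result is that constant; if they differ, result is NAC (not-a-constant).
Path A: 47, Path B: 8 -> differ
Result: not-a-constant -> NAC

NAC


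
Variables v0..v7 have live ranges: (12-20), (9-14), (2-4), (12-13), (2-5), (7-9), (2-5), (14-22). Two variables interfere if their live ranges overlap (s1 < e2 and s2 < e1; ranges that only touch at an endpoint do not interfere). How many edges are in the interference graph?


Check all pairs for overlapping intervals.
Two intervals (s1,e1) and (s2,e2) overlap if s1 < e2 and s2 < e1.
v0 (12-20) vs v1..v7: overlaps v1, v3, v7 -> 3
v1 (9-14) vs v2..v7: overlaps v3 -> 1
v2 (2-4) vs v3..v7: overlaps v4, v6 -> 2
v3 (12-13) vs v4..v7: overlaps none -> 0
v4 (2-5) vs v5..v7: overlaps v6 -> 1
v5 (7-9) vs v6..v7: overlaps none -> 0
v6 (2-5) vs v7: overlaps none -> 0
Total overlapping pairs = 3 + 1 + 2 + 0 + 1 + 0 + 0 = 7

7


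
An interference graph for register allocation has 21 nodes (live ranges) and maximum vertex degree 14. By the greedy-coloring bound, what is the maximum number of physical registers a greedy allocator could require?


Greedy coloring never needs more than (max_degree + 1) colors: when coloring a vertex, at most max_degree neighbors are already colored.
Upper bound = 14 + 1 = 15

15


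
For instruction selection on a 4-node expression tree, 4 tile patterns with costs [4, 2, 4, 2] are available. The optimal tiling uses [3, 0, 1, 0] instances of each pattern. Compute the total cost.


Total cost = sum(count_i * cost_i)
= 3*4 + 0*2 + 1*4 + 0*2
= 16

16


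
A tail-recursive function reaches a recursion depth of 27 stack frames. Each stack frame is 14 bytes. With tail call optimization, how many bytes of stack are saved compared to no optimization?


Without TCO: 27 * 14 = 378 bytes
With TCO: reuse 1 frame = 14 bytes
Savings = 378 - 14 = 364

364


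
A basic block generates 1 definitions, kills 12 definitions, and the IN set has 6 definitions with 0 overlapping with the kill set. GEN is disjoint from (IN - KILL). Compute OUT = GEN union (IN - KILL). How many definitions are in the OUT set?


IN - KILL: 6 - 0 = 6 surviving definitions
OUT = GEN + surviving = 1 + 6 = 7

7


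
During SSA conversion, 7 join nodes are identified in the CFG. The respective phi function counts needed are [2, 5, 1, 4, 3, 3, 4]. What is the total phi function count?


Total phi functions = sum of phi functions at each join node
= 2 + 5 + 1 + 4 + 3 + 3 + 4 = 22

22


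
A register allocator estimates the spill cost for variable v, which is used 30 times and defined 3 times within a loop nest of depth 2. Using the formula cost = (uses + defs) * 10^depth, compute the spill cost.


uses + defs = 30 + 3 = 33
10^2 = 100
Spill cost = 33 * 100 = 3300

3300


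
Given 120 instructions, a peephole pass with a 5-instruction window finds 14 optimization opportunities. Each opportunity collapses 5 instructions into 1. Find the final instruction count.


Each match removes 4 instructions.
Total removed = 14 * 4 = 56
Remaining = 120 - 56 = 64

64


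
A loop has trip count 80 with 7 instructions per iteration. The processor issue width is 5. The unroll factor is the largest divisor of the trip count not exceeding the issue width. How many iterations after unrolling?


Largest divisor of 80 <= 5 is 5
New iterations = 80 / 5 = 16

16


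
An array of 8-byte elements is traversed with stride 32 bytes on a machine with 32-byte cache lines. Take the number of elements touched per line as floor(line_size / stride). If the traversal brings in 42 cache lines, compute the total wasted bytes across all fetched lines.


Elements per line = floor(32 / 32) = 1
Bytes used per line = 1 * 8 = 8
Wasted per line = 32 - 8 = 24
Total wasted = 24 * 42 = 1008

1008


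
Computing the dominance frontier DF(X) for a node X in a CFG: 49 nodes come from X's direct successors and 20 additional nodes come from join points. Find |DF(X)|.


DF(X) = direct successor contributions + join point contributions
= 49 + 20 = 69

69


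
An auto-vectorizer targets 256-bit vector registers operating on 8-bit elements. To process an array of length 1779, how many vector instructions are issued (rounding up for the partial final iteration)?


Width = 256 / 8 = 32 elements per vector op
Iterations = ceil(1779 / 32) = 56

56


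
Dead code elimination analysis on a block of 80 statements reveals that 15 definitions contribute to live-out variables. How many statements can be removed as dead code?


Dead code = total statements - live definitions
= 80 - 15 = 65

65


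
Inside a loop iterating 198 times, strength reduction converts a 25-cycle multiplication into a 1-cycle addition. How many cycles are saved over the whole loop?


Per-iteration saving = 25 - 1 = 24
Total saved = 198 * 24 = 4752

4752


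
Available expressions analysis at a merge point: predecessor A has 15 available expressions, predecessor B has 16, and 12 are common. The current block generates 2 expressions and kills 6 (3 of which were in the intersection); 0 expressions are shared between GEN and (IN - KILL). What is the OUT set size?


IN = intersection of predecessors = 12
IN - KILL = 12 - 3 = 9
|OUT| = |GEN| + |IN - KILL| - |GEN ∩ (IN - KILL)| = 2 + 9 - 0 = 11

11


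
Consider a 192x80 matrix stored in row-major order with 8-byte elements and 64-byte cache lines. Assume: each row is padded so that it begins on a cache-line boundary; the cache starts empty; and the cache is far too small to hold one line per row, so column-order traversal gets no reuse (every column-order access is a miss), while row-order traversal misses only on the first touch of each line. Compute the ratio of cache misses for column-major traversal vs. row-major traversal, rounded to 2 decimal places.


Each row occupies 80 * 8 = 640 bytes and starts on a line boundary, so it spans ceil(640 / 64) = 10 cache lines.
Row-major traversal misses (one per line touched): 192 * ceil(80 * 8 / 64) = 1920
Column-major traversal misses (no reuse, every access misses): 192 * 80 = 15360
Ratio = 15360 / 1920 = 8.0

8.0


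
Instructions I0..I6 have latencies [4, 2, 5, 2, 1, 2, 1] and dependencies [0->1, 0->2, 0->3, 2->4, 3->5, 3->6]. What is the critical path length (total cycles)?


Compute longest path through dependency graph: dist(Ik) = max over predecessors of dist + latency(Ik).
dist(I0) = latency 4 = 4
dist(I1) = dist(I0) + 2 = 4 + 2 = 6
dist(I2) = dist(I0) + 5 = 4 + 5 = 9
dist(I3) = dist(I0) + 2 = 4 + 2 = 6
dist(I4) = dist(I2) + 1 = 9 + 1 = 10
dist(I5) = dist(I3) + 2 = 6 + 2 = 8
dist(I6) = dist(I3) + 1 = 6 + 1 = 7
Critical path = max dist = 10

10


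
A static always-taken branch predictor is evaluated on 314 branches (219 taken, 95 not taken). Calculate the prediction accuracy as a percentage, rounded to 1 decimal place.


Predictor: always-taken
Correct predictions = 219
Accuracy = 219 / 314 * 100 = 69.7%

69.7


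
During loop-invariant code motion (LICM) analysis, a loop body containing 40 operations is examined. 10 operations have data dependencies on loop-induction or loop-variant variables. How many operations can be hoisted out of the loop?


Invariant candidates = total - loop-dependent
= 40 - 10 = 30

30


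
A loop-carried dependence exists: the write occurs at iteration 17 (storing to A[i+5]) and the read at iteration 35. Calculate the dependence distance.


Distance = read iteration - write iteration
= 35 - 17 = 18

18


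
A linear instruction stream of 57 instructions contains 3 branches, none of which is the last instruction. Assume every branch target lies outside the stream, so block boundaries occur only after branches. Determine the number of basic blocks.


With no in-sequence branch targets, the leaders are the first instruction plus the instruction after each branch.
Number of basic blocks = branches + 1
= 3 + 1 = 4

4


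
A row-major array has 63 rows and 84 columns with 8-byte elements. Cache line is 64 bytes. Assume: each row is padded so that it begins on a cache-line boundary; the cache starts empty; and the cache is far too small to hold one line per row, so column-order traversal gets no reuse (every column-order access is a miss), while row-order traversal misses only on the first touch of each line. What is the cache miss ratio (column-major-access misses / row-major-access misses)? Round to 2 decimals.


Each row occupies 84 * 8 = 672 bytes and starts on a line boundary, so it spans ceil(672 / 64) = 11 cache lines.
Row-major traversal misses (one per line touched): 63 * ceil(84 * 8 / 64) = 693
Column-major traversal misses (no reuse, every access misses): 63 * 84 = 5292
Ratio = 5292 / 693 = 7.64

7.64


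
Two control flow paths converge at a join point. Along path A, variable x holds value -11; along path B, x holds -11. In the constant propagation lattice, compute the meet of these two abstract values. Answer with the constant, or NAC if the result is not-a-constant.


Meet operation: if both paths give the same constant, result is that constant; if they differ, result is NAC (not-a-constant).
Path A: -11, Path B: -11 -> equal
Result: constant -> -11

-11


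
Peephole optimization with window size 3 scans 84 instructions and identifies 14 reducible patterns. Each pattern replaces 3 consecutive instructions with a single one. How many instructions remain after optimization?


Each match removes 2 instructions.
Total removed = 14 * 2 = 28
Remaining = 84 - 28 = 56

56


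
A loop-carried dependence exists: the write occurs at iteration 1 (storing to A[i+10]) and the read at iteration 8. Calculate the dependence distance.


Distance = read iteration - write iteration
= 8 - 1 = 7

7


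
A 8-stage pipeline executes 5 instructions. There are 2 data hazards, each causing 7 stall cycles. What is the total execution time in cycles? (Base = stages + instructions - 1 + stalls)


Base cycles = 8 + 5 - 1 = 12
Total stalls = 2 * 7 = 14
Total = 12 + 14 = 26

26


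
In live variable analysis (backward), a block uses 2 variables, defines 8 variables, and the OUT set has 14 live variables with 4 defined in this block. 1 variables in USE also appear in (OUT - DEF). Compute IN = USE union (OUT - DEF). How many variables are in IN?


OUT - DEF: 14 - 4 = 10
|IN| = |USE| + |OUT - DEF| - |USE ∩ (OUT - DEF)| = 2 + 10 - 1 = 11

11


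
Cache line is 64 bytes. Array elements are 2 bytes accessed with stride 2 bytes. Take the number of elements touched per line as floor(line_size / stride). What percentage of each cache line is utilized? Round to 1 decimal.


Elements per cache line = floor(64 / 2) = 32
Bytes used = 32 * 2 = 64
Utilization = 64 / 64 * 100 = 100.0%

100.0


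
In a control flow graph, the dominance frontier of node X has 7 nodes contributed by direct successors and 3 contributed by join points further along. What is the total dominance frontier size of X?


DF(X) = direct successor contributions + join point contributions
= 7 + 3 = 10

10


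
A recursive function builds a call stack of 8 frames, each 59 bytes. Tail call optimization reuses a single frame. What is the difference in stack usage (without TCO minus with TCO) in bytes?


Without TCO: 8 * 59 = 472 bytes
With TCO: reuse 1 frame = 59 bytes
Savings = 472 - 59 = 413

413


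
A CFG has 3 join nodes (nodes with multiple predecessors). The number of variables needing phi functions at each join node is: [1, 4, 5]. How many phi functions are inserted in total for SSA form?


Total phi functions = sum of phi functions at each join node
= 1 + 4 + 5 = 10

10


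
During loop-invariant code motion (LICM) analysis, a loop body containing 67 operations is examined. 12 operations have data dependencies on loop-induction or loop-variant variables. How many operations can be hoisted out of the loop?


Invariant candidates = total - loop-dependent
= 67 - 12 = 55

55


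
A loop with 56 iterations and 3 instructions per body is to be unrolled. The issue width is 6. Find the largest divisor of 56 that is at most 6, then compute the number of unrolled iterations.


Largest divisor of 56 <= 6 is 4
New iterations = 56 / 4 = 14

14


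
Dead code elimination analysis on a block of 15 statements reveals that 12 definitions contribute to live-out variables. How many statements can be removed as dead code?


Dead code = total statements - live definitions
= 15 - 12 = 3

3


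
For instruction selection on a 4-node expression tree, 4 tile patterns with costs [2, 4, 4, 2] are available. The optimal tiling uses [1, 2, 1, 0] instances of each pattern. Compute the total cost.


Total cost = sum(count_i * cost_i)
= 1*2 + 2*4 + 1*4 + 0*2
= 14

14


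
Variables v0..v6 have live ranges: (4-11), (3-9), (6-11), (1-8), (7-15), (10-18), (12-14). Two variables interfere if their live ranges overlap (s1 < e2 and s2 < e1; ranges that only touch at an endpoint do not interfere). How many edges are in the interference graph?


Check all pairs for overlapping intervals.
Two intervals (s1,e1) and (s2,e2) overlap if s1 < e2 and s2 < e1.
v0 (4-11) vs v1..v6: overlaps v1, v2, v3, v4, v5 -> 5
v1 (3-9) vs v2..v6: overlaps v2, v3, v4 -> 3
v2 (6-11) vs v3..v6: overlaps v3, v4, v5 -> 3
v3 (1-8) vs v4..v6: overlaps v4 -> 1
v4 (7-15) vs v5..v6: overlaps v5, v6 -> 2
v5 (10-18) vs v6: overlaps v6 -> 1
Total overlapping pairs = 5 + 3 + 3 + 1 + 2 + 1 = 15

15


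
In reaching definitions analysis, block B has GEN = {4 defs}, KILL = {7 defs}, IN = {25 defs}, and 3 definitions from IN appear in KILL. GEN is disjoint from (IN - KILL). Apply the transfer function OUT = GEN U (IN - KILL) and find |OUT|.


IN - KILL: 25 - 3 = 22 surviving definitions
OUT = GEN + surviving = 4 + 22 = 26

26


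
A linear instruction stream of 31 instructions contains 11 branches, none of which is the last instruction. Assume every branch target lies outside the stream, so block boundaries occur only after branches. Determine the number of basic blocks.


With no in-sequence branch targets, the leaders are the first instruction plus the instruction after each branch.
Number of basic blocks = branches + 1
= 11 + 1 = 12

12


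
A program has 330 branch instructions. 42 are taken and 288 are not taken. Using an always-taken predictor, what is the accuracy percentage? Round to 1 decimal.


Predictor: always-taken
Correct predictions = 42
Accuracy = 42 / 330 * 100 = 12.7%

12.7


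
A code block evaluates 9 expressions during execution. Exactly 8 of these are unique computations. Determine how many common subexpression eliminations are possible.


CSE count = total expressions - unique expressions
= 9 - 8 = 1

1


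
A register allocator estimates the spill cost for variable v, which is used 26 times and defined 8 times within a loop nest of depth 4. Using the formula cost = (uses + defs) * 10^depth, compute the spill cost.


uses + defs = 26 + 8 = 34
10^4 = 10000
Spill cost = 34 * 10000 = 340000

340000


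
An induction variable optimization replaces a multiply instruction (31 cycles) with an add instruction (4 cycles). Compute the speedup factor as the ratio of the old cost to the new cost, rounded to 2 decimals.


Ratio = mult_cost / add_cost = 31 / 4 = 7.75

7.75


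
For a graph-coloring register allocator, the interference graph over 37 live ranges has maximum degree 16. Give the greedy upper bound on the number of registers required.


Greedy coloring never needs more than (max_degree + 1) colors: when coloring a vertex, at most max_degree neighbors are already colored.
Upper bound = 16 + 1 = 17

17
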